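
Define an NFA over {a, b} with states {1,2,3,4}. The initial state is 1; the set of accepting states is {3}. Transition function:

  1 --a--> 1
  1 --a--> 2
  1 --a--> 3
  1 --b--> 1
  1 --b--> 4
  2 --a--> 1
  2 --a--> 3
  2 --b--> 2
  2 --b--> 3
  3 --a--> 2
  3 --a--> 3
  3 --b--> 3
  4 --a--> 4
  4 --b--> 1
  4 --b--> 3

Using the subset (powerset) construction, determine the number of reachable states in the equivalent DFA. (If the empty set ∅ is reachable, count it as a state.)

Start state of the DFA: {1}.
{1} --a--> {1,2,3}  [new]
{1} --b--> {1,4}  [new]
{1,2,3} --a--> {1,2,3}  [seen]
{1,2,3} --b--> {1,2,3,4}  [new]
{1,4} --a--> {1,2,3,4}  [seen]
{1,4} --b--> {1,3,4}  [new]
{1,2,3,4} --a--> {1,2,3,4}  [seen]
{1,2,3,4} --b--> {1,2,3,4}  [seen]
{1,3,4} --a--> {1,2,3,4}  [seen]
{1,3,4} --b--> {1,3,4}  [seen]
Reachable DFA states: {1}, {1,2,3}, {1,4}, {1,2,3,4}, {1,3,4}.

5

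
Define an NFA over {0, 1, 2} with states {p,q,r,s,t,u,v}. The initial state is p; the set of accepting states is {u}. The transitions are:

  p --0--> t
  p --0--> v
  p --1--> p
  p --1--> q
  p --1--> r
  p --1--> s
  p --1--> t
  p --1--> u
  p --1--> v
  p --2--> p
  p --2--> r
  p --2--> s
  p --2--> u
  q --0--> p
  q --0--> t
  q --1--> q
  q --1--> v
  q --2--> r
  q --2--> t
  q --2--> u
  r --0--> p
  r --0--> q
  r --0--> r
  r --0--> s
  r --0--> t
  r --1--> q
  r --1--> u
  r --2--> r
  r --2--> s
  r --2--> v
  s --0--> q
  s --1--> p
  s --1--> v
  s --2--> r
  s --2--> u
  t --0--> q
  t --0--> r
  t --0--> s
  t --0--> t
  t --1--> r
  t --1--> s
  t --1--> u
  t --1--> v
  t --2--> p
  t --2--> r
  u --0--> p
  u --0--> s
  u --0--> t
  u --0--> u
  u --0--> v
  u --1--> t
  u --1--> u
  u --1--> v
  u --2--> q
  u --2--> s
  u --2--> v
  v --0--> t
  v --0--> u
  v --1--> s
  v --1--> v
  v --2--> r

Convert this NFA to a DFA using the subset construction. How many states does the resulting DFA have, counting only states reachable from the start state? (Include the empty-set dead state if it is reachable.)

14

Start state of the DFA: {p}.
{p} --0--> {t,v}  [new]
{p} --1--> {p,q,r,s,t,u,v}  [new]
{p} --2--> {p,r,s,u}  [new]
{t,v} --0--> {q,r,s,t,u}  [new]
{t,v} --1--> {r,s,u,v}  [new]
{t,v} --2--> {p,r}  [new]
{p,q,r,s,t,u,v} --0--> {p,q,r,s,t,u,v}  [seen]
{p,q,r,s,t,u,v} --1--> {p,q,r,s,t,u,v}  [seen]
{p,q,r,s,t,u,v} --2--> {p,q,r,s,t,u,v}  [seen]
{p,r,s,u} --0--> {p,q,r,s,t,u,v}  [seen]
{p,r,s,u} --1--> {p,q,r,s,t,u,v}  [seen]
{p,r,s,u} --2--> {p,q,r,s,u,v}  [new]
{q,r,s,t,u} --0--> {p,q,r,s,t,u,v}  [seen]
{q,r,s,t,u} --1--> {p,q,r,s,t,u,v}  [seen]
{q,r,s,t,u} --2--> {p,q,r,s,t,u,v}  [seen]
{r,s,u,v} --0--> {p,q,r,s,t,u,v}  [seen]
{r,s,u,v} --1--> {p,q,s,t,u,v}  [new]
{r,s,u,v} --2--> {q,r,s,u,v}  [new]
{p,r} --0--> {p,q,r,s,t,v}  [new]
{p,r} --1--> {p,q,r,s,t,u,v}  [seen]
{p,r} --2--> {p,r,s,u,v}  [new]
{p,q,r,s,u,v} --0--> {p,q,r,s,t,u,v}  [seen]
{p,q,r,s,u,v} --1--> {p,q,r,s,t,u,v}  [seen]
{p,q,r,s,u,v} --2--> {p,q,r,s,t,u,v}  [seen]
{p,q,s,t,u,v} --0--> {p,q,r,s,t,u,v}  [seen]
{p,q,s,t,u,v} --1--> {p,q,r,s,t,u,v}  [seen]
{p,q,s,t,u,v} --2--> {p,q,r,s,t,u,v}  [seen]
{q,r,s,u,v} --0--> {p,q,r,s,t,u,v}  [seen]
{q,r,s,u,v} --1--> {p,q,s,t,u,v}  [seen]
{q,r,s,u,v} --2--> {q,r,s,t,u,v}  [new]
{p,q,r,s,t,v} --0--> {p,q,r,s,t,u,v}  [seen]
{p,q,r,s,t,v} --1--> {p,q,r,s,t,u,v}  [seen]
{p,q,r,s,t,v} --2--> {p,r,s,t,u,v}  [new]
{p,r,s,u,v} --0--> {p,q,r,s,t,u,v}  [seen]
{p,r,s,u,v} --1--> {p,q,r,s,t,u,v}  [seen]
{p,r,s,u,v} --2--> {p,q,r,s,u,v}  [seen]
{q,r,s,t,u,v} --0--> {p,q,r,s,t,u,v}  [seen]
{q,r,s,t,u,v} --1--> {p,q,r,s,t,u,v}  [seen]
{q,r,s,t,u,v} --2--> {p,q,r,s,t,u,v}  [seen]
{p,r,s,t,u,v} --0--> {p,q,r,s,t,u,v}  [seen]
{p,r,s,t,u,v} --1--> {p,q,r,s,t,u,v}  [seen]
{p,r,s,t,u,v} --2--> {p,q,r,s,u,v}  [seen]
Reachable DFA states: {p}, {t,v}, {p,q,r,s,t,u,v}, {p,r,s,u}, {q,r,s,t,u}, {r,s,u,v}, {p,r}, {p,q,r,s,u,v}, {p,q,s,t,u,v}, {q,r,s,u,v}, {p,q,r,s,t,v}, {p,r,s,u,v}, {q,r,s,t,u,v}, {p,r,s,t,u,v}.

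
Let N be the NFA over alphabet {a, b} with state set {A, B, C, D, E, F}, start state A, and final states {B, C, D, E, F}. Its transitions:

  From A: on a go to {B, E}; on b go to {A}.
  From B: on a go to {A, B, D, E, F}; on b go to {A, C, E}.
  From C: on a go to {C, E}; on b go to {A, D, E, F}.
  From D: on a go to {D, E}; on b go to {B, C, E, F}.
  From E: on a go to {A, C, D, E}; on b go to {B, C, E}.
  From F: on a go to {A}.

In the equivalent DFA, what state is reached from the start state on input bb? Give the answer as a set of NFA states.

{A}

Start: {A}.
δ(A,b) = {A}.
Union: {A}.
After b: {A}.
δ(A,b) = {A}.
Union: {A}.
After b: {A}.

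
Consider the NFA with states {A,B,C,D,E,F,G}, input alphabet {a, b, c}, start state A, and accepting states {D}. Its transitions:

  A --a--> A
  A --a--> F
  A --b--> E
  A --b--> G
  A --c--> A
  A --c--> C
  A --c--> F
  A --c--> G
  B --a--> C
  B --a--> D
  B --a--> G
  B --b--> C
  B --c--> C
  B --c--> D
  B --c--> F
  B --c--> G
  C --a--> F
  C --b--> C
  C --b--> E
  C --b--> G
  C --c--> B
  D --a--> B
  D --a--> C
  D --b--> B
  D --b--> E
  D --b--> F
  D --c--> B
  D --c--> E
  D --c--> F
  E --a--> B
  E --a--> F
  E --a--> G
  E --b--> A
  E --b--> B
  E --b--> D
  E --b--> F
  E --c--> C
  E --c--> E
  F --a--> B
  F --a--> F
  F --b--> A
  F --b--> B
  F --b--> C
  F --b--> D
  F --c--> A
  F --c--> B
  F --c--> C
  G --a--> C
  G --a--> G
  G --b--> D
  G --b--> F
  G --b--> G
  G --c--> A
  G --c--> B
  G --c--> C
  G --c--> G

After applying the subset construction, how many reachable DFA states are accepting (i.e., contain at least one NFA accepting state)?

5

Start state of the DFA: {A}.
{A} --a--> {A,F}  [new]
{A} --b--> {E,G}  [new]
{A} --c--> {A,C,F,G}  [new]
{A,F} --a--> {A,B,F}  [new]
{A,F} --b--> {A,B,C,D,E,G}  [new]
{A,F} --c--> {A,B,C,F,G}  [new]
{E,G} --a--> {B,C,F,G}  [new]
{E,G} --b--> {A,B,D,F,G}  [new]
{E,G} --c--> {A,B,C,E,G}  [new]
{A,C,F,G} --a--> {A,B,C,F,G}  [seen]
{A,C,F,G} --b--> {A,B,C,D,E,F,G}  [new]
{A,C,F,G} --c--> {A,B,C,F,G}  [seen]
{A,B,F} --a--> {A,B,C,D,F,G}  [new]
{A,B,F} --b--> {A,B,C,D,E,G}  [seen]
{A,B,F} --c--> {A,B,C,D,F,G}  [seen]
{A,B,C,D,E,G} --a--> {A,B,C,D,F,G}  [seen]
{A,B,C,D,E,G} --b--> {A,B,C,D,E,F,G}  [seen]
{A,B,C,D,E,G} --c--> {A,B,C,D,E,F,G}  [seen]
{A,B,C,F,G} --a--> {A,B,C,D,F,G}  [seen]
{A,B,C,F,G} --b--> {A,B,C,D,E,F,G}  [seen]
{A,B,C,F,G} --c--> {A,B,C,D,F,G}  [seen]
{B,C,F,G} --a--> {B,C,D,F,G}  [new]
{B,C,F,G} --b--> {A,B,C,D,E,F,G}  [seen]
{B,C,F,G} --c--> {A,B,C,D,F,G}  [seen]
{A,B,D,F,G} --a--> {A,B,C,D,F,G}  [seen]
{A,B,D,F,G} --b--> {A,B,C,D,E,F,G}  [seen]
{A,B,D,F,G} --c--> {A,B,C,D,E,F,G}  [seen]
{A,B,C,E,G} --a--> {A,B,C,D,F,G}  [seen]
{A,B,C,E,G} --b--> {A,B,C,D,E,F,G}  [seen]
{A,B,C,E,G} --c--> {A,B,C,D,E,F,G}  [seen]
{A,B,C,D,E,F,G} --a--> {A,B,C,D,F,G}  [seen]
{A,B,C,D,E,F,G} --b--> {A,B,C,D,E,F,G}  [seen]
{A,B,C,D,E,F,G} --c--> {A,B,C,D,E,F,G}  [seen]
{A,B,C,D,F,G} --a--> {A,B,C,D,F,G}  [seen]
{A,B,C,D,F,G} --b--> {A,B,C,D,E,F,G}  [seen]
{A,B,C,D,F,G} --c--> {A,B,C,D,E,F,G}  [seen]
{B,C,D,F,G} --a--> {B,C,D,F,G}  [seen]
{B,C,D,F,G} --b--> {A,B,C,D,E,F,G}  [seen]
{B,C,D,F,G} --c--> {A,B,C,D,E,F,G}  [seen]
Reachable DFA states: {A}, {A,F}, {E,G}, {A,C,F,G}, {A,B,F}, {A,B,C,D,E,G}, {A,B,C,F,G}, {B,C,F,G}, {A,B,D,F,G}, {A,B,C,E,G}, {A,B,C,D,E,F,G}, {A,B,C,D,F,G}, {B,C,D,F,G}.
Accepting DFA states (contain an NFA accepting state): {A,B,C,D,E,G}, {A,B,D,F,G}, {A,B,C,D,E,F,G}, {A,B,C,D,F,G}, {B,C,D,F,G}.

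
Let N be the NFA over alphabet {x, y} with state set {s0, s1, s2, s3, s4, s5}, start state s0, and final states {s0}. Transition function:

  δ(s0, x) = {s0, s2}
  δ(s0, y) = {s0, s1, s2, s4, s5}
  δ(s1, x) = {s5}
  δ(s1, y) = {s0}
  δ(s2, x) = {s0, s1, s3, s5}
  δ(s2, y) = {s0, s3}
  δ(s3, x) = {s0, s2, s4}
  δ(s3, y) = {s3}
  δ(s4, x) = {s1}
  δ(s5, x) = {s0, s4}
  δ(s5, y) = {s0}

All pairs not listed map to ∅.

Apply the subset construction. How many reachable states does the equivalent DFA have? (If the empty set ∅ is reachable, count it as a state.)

5

Start state of the DFA: {s0}.
{s0} --x--> {s0, s2}  [new]
{s0} --y--> {s0, s1, s2, s4, s5}  [new]
{s0, s2} --x--> {s0, s1, s2, s3, s5}  [new]
{s0, s2} --y--> {s0, s1, s2, s3, s4, s5}  [new]
{s0, s1, s2, s4, s5} --x--> {s0, s1, s2, s3, s4, s5}  [seen]
{s0, s1, s2, s4, s5} --y--> {s0, s1, s2, s3, s4, s5}  [seen]
{s0, s1, s2, s3, s5} --x--> {s0, s1, s2, s3, s4, s5}  [seen]
{s0, s1, s2, s3, s5} --y--> {s0, s1, s2, s3, s4, s5}  [seen]
{s0, s1, s2, s3, s4, s5} --x--> {s0, s1, s2, s3, s4, s5}  [seen]
{s0, s1, s2, s3, s4, s5} --y--> {s0, s1, s2, s3, s4, s5}  [seen]
Reachable DFA states: {s0}, {s0, s2}, {s0, s1, s2, s4, s5}, {s0, s1, s2, s3, s5}, {s0, s1, s2, s3, s4, s5}.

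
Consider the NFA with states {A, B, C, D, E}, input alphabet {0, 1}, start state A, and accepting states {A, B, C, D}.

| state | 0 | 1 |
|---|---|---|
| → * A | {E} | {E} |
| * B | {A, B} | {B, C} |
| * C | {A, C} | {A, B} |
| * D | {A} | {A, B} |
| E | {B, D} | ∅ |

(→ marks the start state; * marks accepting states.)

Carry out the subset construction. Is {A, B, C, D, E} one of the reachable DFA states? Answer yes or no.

yes

Start state of the DFA: {A}.
{A} --0--> {E}  [new]
{A} --1--> {E}  [seen]
{E} --0--> {B, D}  [new]
{E} --1--> ∅  [new]
{B, D} --0--> {A, B}  [new]
{B, D} --1--> {A, B, C}  [new]
∅ --0--> ∅  [seen]
∅ --1--> ∅  [seen]
{A, B} --0--> {A, B, E}  [new]
{A, B} --1--> {B, C, E}  [new]
{A, B, C} --0--> {A, B, C, E}  [new]
{A, B, C} --1--> {A, B, C, E}  [seen]
{A, B, E} --0--> {A, B, D, E}  [new]
{A, B, E} --1--> {B, C, E}  [seen]
{B, C, E} --0--> {A, B, C, D}  [new]
{B, C, E} --1--> {A, B, C}  [seen]
{A, B, C, E} --0--> {A, B, C, D, E}  [new]
{A, B, C, E} --1--> {A, B, C, E}  [seen]
{A, B, D, E} --0--> {A, B, D, E}  [seen]
{A, B, D, E} --1--> {A, B, C, E}  [seen]
{A, B, C, D} --0--> {A, B, C, E}  [seen]
{A, B, C, D} --1--> {A, B, C, E}  [seen]
{A, B, C, D, E} --0--> {A, B, C, D, E}  [seen]
{A, B, C, D, E} --1--> {A, B, C, E}  [seen]
Reachable DFA states: {A}, {E}, {B, D}, ∅, {A, B}, {A, B, C}, {A, B, E}, {B, C, E}, {A, B, C, E}, {A, B, D, E}, {A, B, C, D}, {A, B, C, D, E}.
{A, B, C, D, E} is among them.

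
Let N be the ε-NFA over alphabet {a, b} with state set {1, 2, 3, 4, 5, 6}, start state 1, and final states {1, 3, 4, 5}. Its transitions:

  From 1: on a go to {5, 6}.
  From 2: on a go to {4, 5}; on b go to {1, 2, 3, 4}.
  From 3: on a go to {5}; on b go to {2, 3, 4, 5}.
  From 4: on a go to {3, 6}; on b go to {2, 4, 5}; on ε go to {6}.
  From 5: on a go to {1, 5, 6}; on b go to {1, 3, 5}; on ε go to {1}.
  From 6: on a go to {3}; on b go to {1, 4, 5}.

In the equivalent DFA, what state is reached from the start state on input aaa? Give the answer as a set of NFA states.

{1, 3, 5, 6}

Start: {1}.
δ(1,a) = {5, 6}.
Union: {5, 6}.
ε-closure gives {1, 5, 6}.
After a: {1, 5, 6}.
δ(1,a) = {5, 6}; δ(5,a) = {1, 5, 6}; δ(6,a) = {3}.
Union: {1, 3, 5, 6}.
After a: {1, 3, 5, 6}.
δ(1,a) = {5, 6}; δ(3,a) = {5}; δ(5,a) = {1, 5, 6}; δ(6,a) = {3}.
Union: {1, 3, 5, 6}.
After a: {1, 3, 5, 6}.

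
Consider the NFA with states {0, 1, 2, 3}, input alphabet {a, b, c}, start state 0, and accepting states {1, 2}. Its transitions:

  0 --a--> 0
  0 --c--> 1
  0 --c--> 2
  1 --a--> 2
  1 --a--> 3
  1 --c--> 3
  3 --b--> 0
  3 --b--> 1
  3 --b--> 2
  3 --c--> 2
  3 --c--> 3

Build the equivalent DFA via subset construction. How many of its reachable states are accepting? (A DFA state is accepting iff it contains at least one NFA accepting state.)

5

Start state of the DFA: {0}.
{0} --a--> {0}  [seen]
{0} --b--> ∅  [new]
{0} --c--> {1, 2}  [new]
∅ --a--> ∅  [seen]
∅ --b--> ∅  [seen]
∅ --c--> ∅  [seen]
{1, 2} --a--> {2, 3}  [new]
{1, 2} --b--> ∅  [seen]
{1, 2} --c--> {3}  [new]
{2, 3} --a--> ∅  [seen]
{2, 3} --b--> {0, 1, 2}  [new]
{2, 3} --c--> {2, 3}  [seen]
{3} --a--> ∅  [seen]
{3} --b--> {0, 1, 2}  [seen]
{3} --c--> {2, 3}  [seen]
{0, 1, 2} --a--> {0, 2, 3}  [new]
{0, 1, 2} --b--> ∅  [seen]
{0, 1, 2} --c--> {1, 2, 3}  [new]
{0, 2, 3} --a--> {0}  [seen]
{0, 2, 3} --b--> {0, 1, 2}  [seen]
{0, 2, 3} --c--> {1, 2, 3}  [seen]
{1, 2, 3} --a--> {2, 3}  [seen]
{1, 2, 3} --b--> {0, 1, 2}  [seen]
{1, 2, 3} --c--> {2, 3}  [seen]
Reachable DFA states: {0}, ∅, {1, 2}, {2, 3}, {3}, {0, 1, 2}, {0, 2, 3}, {1, 2, 3}.
Accepting DFA states (contain an NFA accepting state): {1, 2}, {2, 3}, {0, 1, 2}, {0, 2, 3}, {1, 2, 3}.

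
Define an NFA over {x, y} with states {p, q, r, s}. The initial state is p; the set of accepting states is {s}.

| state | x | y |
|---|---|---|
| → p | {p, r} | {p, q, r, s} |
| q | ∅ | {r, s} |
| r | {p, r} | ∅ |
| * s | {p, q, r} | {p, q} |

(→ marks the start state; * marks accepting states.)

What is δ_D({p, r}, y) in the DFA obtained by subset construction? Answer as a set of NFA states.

δ(p,y) = {p, q, r, s}; δ(r,y) = ∅.
Union: {p, q, r, s}.

{p, q, r, s}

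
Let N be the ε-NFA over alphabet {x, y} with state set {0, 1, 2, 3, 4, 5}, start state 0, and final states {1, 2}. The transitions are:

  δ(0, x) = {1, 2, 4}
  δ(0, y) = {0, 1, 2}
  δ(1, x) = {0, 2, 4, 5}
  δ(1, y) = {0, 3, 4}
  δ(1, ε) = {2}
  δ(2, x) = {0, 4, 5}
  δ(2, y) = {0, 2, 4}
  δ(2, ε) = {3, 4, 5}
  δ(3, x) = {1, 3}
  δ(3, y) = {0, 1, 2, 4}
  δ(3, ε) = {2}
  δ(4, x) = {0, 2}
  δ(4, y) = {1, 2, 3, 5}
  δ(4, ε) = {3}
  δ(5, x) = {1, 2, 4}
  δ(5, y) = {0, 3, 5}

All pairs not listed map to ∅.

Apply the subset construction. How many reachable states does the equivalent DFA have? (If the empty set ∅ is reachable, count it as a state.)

Start state of the DFA: {0} (ε-closure of the NFA start).
{0} --x--> {1, 2, 3, 4, 5}  [new]
{0} --y--> {0, 1, 2, 3, 4, 5}  [new]
{1, 2, 3, 4, 5} --x--> {0, 1, 2, 3, 4, 5}  [seen]
{1, 2, 3, 4, 5} --y--> {0, 1, 2, 3, 4, 5}  [seen]
{0, 1, 2, 3, 4, 5} --x--> {0, 1, 2, 3, 4, 5}  [seen]
{0, 1, 2, 3, 4, 5} --y--> {0, 1, 2, 3, 4, 5}  [seen]
Reachable DFA states: {0}, {1, 2, 3, 4, 5}, {0, 1, 2, 3, 4, 5}.

3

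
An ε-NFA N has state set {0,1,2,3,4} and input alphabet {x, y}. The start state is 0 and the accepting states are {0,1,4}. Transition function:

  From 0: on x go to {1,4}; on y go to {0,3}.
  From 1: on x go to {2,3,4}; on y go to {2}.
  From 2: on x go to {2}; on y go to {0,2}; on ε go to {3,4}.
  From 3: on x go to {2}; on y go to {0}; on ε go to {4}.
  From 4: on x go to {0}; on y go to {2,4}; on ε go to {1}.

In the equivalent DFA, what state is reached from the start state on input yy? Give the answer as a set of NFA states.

Start: {0}.
δ(0,y) = {0,3}.
Union: {0,3}.
ε-closure gives {0,1,3,4}.
After y: {0,1,3,4}.
δ(0,y) = {0,3}; δ(1,y) = {2}; δ(3,y) = {0}; δ(4,y) = {2,4}.
Union: {0,2,3,4}.
ε-closure gives {0,1,2,3,4}.
After y: {0,1,2,3,4}.

{0,1,2,3,4}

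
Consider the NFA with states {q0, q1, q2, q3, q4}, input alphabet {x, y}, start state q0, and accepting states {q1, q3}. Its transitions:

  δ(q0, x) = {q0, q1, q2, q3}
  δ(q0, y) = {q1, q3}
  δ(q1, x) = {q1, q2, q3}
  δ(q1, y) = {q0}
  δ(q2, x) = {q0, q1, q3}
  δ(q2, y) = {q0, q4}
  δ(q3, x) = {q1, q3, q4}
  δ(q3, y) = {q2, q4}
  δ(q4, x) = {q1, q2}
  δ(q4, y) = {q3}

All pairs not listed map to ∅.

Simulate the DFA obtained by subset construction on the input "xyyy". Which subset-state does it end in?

Start: {q0}.
δ(q0,x) = {q0, q1, q2, q3}.
Union: {q0, q1, q2, q3}.
After x: {q0, q1, q2, q3}.
δ(q0,y) = {q1, q3}; δ(q1,y) = {q0}; δ(q2,y) = {q0, q4}; δ(q3,y) = {q2, q4}.
Union: {q0, q1, q2, q3, q4}.
After y: {q0, q1, q2, q3, q4}.
δ(q0,y) = {q1, q3}; δ(q1,y) = {q0}; δ(q2,y) = {q0, q4}; δ(q3,y) = {q2, q4}; δ(q4,y) = {q3}.
Union: {q0, q1, q2, q3, q4}.
After y: {q0, q1, q2, q3, q4}.
δ(q0,y) = {q1, q3}; δ(q1,y) = {q0}; δ(q2,y) = {q0, q4}; δ(q3,y) = {q2, q4}; δ(q4,y) = {q3}.
Union: {q0, q1, q2, q3, q4}.
After y: {q0, q1, q2, q3, q4}.

{q0, q1, q2, q3, q4}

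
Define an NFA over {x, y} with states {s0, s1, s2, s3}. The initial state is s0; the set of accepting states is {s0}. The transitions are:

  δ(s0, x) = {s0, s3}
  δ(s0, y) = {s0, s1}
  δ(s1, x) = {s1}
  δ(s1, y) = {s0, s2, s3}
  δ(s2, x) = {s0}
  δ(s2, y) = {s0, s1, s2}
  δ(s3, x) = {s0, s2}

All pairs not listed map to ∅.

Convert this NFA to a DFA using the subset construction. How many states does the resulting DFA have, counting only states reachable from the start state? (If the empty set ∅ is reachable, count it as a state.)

Start state of the DFA: {s0}.
{s0} --x--> {s0, s3}  [new]
{s0} --y--> {s0, s1}  [new]
{s0, s3} --x--> {s0, s2, s3}  [new]
{s0, s3} --y--> {s0, s1}  [seen]
{s0, s1} --x--> {s0, s1, s3}  [new]
{s0, s1} --y--> {s0, s1, s2, s3}  [new]
{s0, s2, s3} --x--> {s0, s2, s3}  [seen]
{s0, s2, s3} --y--> {s0, s1, s2}  [new]
{s0, s1, s3} --x--> {s0, s1, s2, s3}  [seen]
{s0, s1, s3} --y--> {s0, s1, s2, s3}  [seen]
{s0, s1, s2, s3} --x--> {s0, s1, s2, s3}  [seen]
{s0, s1, s2, s3} --y--> {s0, s1, s2, s3}  [seen]
{s0, s1, s2} --x--> {s0, s1, s3}  [seen]
{s0, s1, s2} --y--> {s0, s1, s2, s3}  [seen]
Reachable DFA states: {s0}, {s0, s3}, {s0, s1}, {s0, s2, s3}, {s0, s1, s3}, {s0, s1, s2, s3}, {s0, s1, s2}.

7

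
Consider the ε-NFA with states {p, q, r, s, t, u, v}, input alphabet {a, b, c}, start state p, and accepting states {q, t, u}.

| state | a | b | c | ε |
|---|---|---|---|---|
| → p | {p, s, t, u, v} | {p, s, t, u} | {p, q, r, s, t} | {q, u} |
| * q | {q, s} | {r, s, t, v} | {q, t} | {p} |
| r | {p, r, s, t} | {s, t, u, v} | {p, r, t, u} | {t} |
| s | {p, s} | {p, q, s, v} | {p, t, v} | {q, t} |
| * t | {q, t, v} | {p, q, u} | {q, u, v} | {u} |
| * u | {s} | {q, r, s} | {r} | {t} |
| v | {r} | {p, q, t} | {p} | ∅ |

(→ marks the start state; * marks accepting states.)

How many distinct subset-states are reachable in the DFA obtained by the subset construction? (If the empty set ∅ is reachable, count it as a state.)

Start state of the DFA: {p, q, t, u} (ε-closure of the NFA start).
{p, q, t, u} --a--> {p, q, s, t, u, v}  [new]
{p, q, t, u} --b--> {p, q, r, s, t, u, v}  [new]
{p, q, t, u} --c--> {p, q, r, s, t, u, v}  [seen]
{p, q, s, t, u, v} --a--> {p, q, r, s, t, u, v}  [seen]
{p, q, s, t, u, v} --b--> {p, q, r, s, t, u, v}  [seen]
{p, q, s, t, u, v} --c--> {p, q, r, s, t, u, v}  [seen]
{p, q, r, s, t, u, v} --a--> {p, q, r, s, t, u, v}  [seen]
{p, q, r, s, t, u, v} --b--> {p, q, r, s, t, u, v}  [seen]
{p, q, r, s, t, u, v} --c--> {p, q, r, s, t, u, v}  [seen]
Reachable DFA states: {p, q, t, u}, {p, q, s, t, u, v}, {p, q, r, s, t, u, v}.

3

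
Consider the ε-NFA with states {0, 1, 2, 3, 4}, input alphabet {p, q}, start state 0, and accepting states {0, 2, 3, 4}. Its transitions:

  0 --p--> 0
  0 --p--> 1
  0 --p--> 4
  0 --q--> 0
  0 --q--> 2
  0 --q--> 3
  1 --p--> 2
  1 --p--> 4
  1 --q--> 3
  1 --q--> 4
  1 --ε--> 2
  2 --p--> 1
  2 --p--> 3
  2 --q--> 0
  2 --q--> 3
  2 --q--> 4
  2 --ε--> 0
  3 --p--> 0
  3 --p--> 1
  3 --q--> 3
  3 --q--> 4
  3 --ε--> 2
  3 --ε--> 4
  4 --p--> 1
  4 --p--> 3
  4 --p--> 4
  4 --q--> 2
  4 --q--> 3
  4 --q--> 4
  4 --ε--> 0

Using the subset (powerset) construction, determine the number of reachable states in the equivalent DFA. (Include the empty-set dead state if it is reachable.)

4

Start state of the DFA: {0} (ε-closure of the NFA start).
{0} --p--> {0, 1, 2, 4}  [new]
{0} --q--> {0, 2, 3, 4}  [new]
{0, 1, 2, 4} --p--> {0, 1, 2, 3, 4}  [new]
{0, 1, 2, 4} --q--> {0, 2, 3, 4}  [seen]
{0, 2, 3, 4} --p--> {0, 1, 2, 3, 4}  [seen]
{0, 2, 3, 4} --q--> {0, 2, 3, 4}  [seen]
{0, 1, 2, 3, 4} --p--> {0, 1, 2, 3, 4}  [seen]
{0, 1, 2, 3, 4} --q--> {0, 2, 3, 4}  [seen]
Reachable DFA states: {0}, {0, 1, 2, 4}, {0, 2, 3, 4}, {0, 1, 2, 3, 4}.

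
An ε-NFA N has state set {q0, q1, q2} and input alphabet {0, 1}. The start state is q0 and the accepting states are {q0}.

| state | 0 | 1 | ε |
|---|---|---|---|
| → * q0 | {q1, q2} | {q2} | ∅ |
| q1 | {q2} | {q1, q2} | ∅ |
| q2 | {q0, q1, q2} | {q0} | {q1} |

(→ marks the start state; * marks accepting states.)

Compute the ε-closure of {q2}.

{q1, q2}

Begin with {q2}.
q2 →ε {q1}; add q1.
ε-closure = {q1, q2}.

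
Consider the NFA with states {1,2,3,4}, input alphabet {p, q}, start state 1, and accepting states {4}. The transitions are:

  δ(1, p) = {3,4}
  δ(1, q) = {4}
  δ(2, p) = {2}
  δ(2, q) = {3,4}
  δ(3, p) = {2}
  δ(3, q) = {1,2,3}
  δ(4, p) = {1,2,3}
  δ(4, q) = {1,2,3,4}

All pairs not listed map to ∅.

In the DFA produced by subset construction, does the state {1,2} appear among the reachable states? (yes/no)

no

Start state of the DFA: {1}.
{1} --p--> {3,4}  [new]
{1} --q--> {4}  [new]
{3,4} --p--> {1,2,3}  [new]
{3,4} --q--> {1,2,3,4}  [new]
{4} --p--> {1,2,3}  [seen]
{4} --q--> {1,2,3,4}  [seen]
{1,2,3} --p--> {2,3,4}  [new]
{1,2,3} --q--> {1,2,3,4}  [seen]
{1,2,3,4} --p--> {1,2,3,4}  [seen]
{1,2,3,4} --q--> {1,2,3,4}  [seen]
{2,3,4} --p--> {1,2,3}  [seen]
{2,3,4} --q--> {1,2,3,4}  [seen]
Reachable DFA states: {1}, {3,4}, {4}, {1,2,3}, {1,2,3,4}, {2,3,4}.
{1,2} is not among them.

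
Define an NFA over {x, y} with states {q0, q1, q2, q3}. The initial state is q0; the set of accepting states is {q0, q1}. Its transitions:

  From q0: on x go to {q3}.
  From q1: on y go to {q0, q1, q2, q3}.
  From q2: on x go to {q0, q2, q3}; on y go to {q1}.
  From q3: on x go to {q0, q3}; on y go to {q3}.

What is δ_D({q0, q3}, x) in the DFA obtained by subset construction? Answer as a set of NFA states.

{q0, q3}

δ(q0,x) = {q3}; δ(q3,x) = {q0, q3}.
Union: {q0, q3}.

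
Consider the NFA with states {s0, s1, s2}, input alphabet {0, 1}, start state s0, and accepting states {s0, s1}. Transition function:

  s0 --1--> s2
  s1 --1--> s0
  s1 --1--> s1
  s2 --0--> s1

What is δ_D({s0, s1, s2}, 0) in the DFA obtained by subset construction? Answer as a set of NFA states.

δ(s0,0) = ∅; δ(s1,0) = ∅; δ(s2,0) = {s1}.
Union: {s1}.

{s1}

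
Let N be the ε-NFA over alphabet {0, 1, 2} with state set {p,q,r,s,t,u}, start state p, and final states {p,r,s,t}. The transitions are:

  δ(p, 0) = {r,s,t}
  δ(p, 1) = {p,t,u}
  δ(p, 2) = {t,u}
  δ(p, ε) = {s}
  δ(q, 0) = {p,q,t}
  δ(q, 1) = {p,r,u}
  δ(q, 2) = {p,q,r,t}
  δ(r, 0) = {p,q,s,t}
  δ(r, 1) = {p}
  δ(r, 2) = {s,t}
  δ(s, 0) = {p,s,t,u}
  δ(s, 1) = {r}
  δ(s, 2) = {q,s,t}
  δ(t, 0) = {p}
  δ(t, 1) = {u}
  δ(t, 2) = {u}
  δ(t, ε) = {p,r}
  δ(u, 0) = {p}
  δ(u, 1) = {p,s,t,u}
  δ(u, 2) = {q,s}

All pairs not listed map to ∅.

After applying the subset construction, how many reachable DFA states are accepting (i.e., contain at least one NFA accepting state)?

Start state of the DFA: {p,s} (ε-closure of the NFA start).
{p,s} --0--> {p,r,s,t,u}  [new]
{p,s} --1--> {p,r,s,t,u}  [seen]
{p,s} --2--> {p,q,r,s,t,u}  [new]
{p,r,s,t,u} --0--> {p,q,r,s,t,u}  [seen]
{p,r,s,t,u} --1--> {p,r,s,t,u}  [seen]
{p,r,s,t,u} --2--> {p,q,r,s,t,u}  [seen]
{p,q,r,s,t,u} --0--> {p,q,r,s,t,u}  [seen]
{p,q,r,s,t,u} --1--> {p,r,s,t,u}  [seen]
{p,q,r,s,t,u} --2--> {p,q,r,s,t,u}  [seen]
Reachable DFA states: {p,s}, {p,r,s,t,u}, {p,q,r,s,t,u}.
Accepting DFA states (contain an NFA accepting state): {p,s}, {p,r,s,t,u}, {p,q,r,s,t,u}.

3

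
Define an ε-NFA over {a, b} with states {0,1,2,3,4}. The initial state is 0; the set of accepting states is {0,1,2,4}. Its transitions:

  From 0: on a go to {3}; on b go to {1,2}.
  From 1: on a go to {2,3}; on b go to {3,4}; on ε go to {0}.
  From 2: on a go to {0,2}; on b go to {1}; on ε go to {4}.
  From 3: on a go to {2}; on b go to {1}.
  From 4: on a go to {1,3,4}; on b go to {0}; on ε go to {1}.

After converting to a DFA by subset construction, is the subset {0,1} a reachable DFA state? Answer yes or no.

yes

Start state of the DFA: {0} (ε-closure of the NFA start).
{0} --a--> {3}  [new]
{0} --b--> {0,1,2,4}  [new]
{3} --a--> {0,1,2,4}  [seen]
{3} --b--> {0,1}  [new]
{0,1,2,4} --a--> {0,1,2,3,4}  [new]
{0,1,2,4} --b--> {0,1,2,3,4}  [seen]
{0,1} --a--> {0,1,2,3,4}  [seen]
{0,1} --b--> {0,1,2,3,4}  [seen]
{0,1,2,3,4} --a--> {0,1,2,3,4}  [seen]
{0,1,2,3,4} --b--> {0,1,2,3,4}  [seen]
Reachable DFA states: {0}, {3}, {0,1,2,4}, {0,1}, {0,1,2,3,4}.
{0,1} is among them.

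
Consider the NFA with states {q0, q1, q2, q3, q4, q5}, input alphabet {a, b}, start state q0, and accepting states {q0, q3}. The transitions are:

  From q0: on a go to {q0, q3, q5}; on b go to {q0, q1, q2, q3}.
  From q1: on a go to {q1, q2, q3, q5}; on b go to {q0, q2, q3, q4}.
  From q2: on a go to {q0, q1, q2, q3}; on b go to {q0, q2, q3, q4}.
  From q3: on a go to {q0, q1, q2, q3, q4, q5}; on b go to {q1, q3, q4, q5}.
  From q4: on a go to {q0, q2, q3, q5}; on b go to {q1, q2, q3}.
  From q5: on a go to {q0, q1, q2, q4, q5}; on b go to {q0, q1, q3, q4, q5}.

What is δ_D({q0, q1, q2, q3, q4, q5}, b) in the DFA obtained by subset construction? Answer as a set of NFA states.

δ(q0,b) = {q0, q1, q2, q3}; δ(q1,b) = {q0, q2, q3, q4}; δ(q2,b) = {q0, q2, q3, q4}; δ(q3,b) = {q1, q3, q4, q5}; δ(q4,b) = {q1, q2, q3}; δ(q5,b) = {q0, q1, q3, q4, q5}.
Union: {q0, q1, q2, q3, q4, q5}.

{q0, q1, q2, q3, q4, q5}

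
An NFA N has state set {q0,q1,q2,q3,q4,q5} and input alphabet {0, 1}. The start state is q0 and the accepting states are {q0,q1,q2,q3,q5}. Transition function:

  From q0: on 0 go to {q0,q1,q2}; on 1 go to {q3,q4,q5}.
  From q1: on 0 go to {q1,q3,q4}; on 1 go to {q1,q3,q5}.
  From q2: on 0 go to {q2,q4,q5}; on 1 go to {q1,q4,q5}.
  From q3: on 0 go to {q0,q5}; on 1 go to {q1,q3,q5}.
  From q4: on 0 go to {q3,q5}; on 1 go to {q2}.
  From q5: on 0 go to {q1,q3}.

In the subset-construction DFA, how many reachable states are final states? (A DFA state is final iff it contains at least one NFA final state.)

9

Start state of the DFA: {q0}.
{q0} --0--> {q0,q1,q2}  [new]
{q0} --1--> {q3,q4,q5}  [new]
{q0,q1,q2} --0--> {q0,q1,q2,q3,q4,q5}  [new]
{q0,q1,q2} --1--> {q1,q3,q4,q5}  [new]
{q3,q4,q5} --0--> {q0,q1,q3,q5}  [new]
{q3,q4,q5} --1--> {q1,q2,q3,q5}  [new]
{q0,q1,q2,q3,q4,q5} --0--> {q0,q1,q2,q3,q4,q5}  [seen]
{q0,q1,q2,q3,q4,q5} --1--> {q1,q2,q3,q4,q5}  [new]
{q1,q3,q4,q5} --0--> {q0,q1,q3,q4,q5}  [new]
{q1,q3,q4,q5} --1--> {q1,q2,q3,q5}  [seen]
{q0,q1,q3,q5} --0--> {q0,q1,q2,q3,q4,q5}  [seen]
{q0,q1,q3,q5} --1--> {q1,q3,q4,q5}  [seen]
{q1,q2,q3,q5} --0--> {q0,q1,q2,q3,q4,q5}  [seen]
{q1,q2,q3,q5} --1--> {q1,q3,q4,q5}  [seen]
{q1,q2,q3,q4,q5} --0--> {q0,q1,q2,q3,q4,q5}  [seen]
{q1,q2,q3,q4,q5} --1--> {q1,q2,q3,q4,q5}  [seen]
{q0,q1,q3,q4,q5} --0--> {q0,q1,q2,q3,q4,q5}  [seen]
{q0,q1,q3,q4,q5} --1--> {q1,q2,q3,q4,q5}  [seen]
Reachable DFA states: {q0}, {q0,q1,q2}, {q3,q4,q5}, {q0,q1,q2,q3,q4,q5}, {q1,q3,q4,q5}, {q0,q1,q3,q5}, {q1,q2,q3,q5}, {q1,q2,q3,q4,q5}, {q0,q1,q3,q4,q5}.
Accepting DFA states (contain an NFA accepting state): {q0}, {q0,q1,q2}, {q3,q4,q5}, {q0,q1,q2,q3,q4,q5}, {q1,q3,q4,q5}, {q0,q1,q3,q5}, {q1,q2,q3,q5}, {q1,q2,q3,q4,q5}, {q0,q1,q3,q4,q5}.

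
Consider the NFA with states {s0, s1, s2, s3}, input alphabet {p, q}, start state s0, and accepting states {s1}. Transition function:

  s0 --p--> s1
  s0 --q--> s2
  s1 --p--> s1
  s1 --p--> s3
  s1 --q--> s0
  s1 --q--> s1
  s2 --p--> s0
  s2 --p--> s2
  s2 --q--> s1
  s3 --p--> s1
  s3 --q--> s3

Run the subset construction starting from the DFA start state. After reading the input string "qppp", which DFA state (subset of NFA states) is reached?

Start: {s0}.
δ(s0,q) = {s2}.
Union: {s2}.
After q: {s2}.
δ(s2,p) = {s0, s2}.
Union: {s0, s2}.
After p: {s0, s2}.
δ(s0,p) = {s1}; δ(s2,p) = {s0, s2}.
Union: {s0, s1, s2}.
After p: {s0, s1, s2}.
δ(s0,p) = {s1}; δ(s1,p) = {s1, s3}; δ(s2,p) = {s0, s2}.
Union: {s0, s1, s2, s3}.
After p: {s0, s1, s2, s3}.

{s0, s1, s2, s3}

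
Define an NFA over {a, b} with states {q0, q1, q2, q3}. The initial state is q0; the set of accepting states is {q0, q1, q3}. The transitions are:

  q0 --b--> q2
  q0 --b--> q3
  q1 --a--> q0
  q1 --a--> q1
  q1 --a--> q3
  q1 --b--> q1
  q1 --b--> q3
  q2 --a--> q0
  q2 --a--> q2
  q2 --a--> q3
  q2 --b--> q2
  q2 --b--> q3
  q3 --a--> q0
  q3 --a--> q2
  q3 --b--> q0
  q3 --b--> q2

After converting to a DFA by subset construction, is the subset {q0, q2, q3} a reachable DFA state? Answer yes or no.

yes

Start state of the DFA: {q0}.
{q0} --a--> ∅  [new]
{q0} --b--> {q2, q3}  [new]
∅ --a--> ∅  [seen]
∅ --b--> ∅  [seen]
{q2, q3} --a--> {q0, q2, q3}  [new]
{q2, q3} --b--> {q0, q2, q3}  [seen]
{q0, q2, q3} --a--> {q0, q2, q3}  [seen]
{q0, q2, q3} --b--> {q0, q2, q3}  [seen]
Reachable DFA states: {q0}, ∅, {q2, q3}, {q0, q2, q3}.
{q0, q2, q3} is among them.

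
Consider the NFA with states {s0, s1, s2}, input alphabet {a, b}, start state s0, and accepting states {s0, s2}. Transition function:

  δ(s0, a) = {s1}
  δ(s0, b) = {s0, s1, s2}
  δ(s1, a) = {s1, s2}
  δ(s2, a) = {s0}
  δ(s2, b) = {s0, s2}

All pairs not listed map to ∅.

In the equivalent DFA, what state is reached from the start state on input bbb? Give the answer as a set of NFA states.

{s0, s1, s2}

Start: {s0}.
δ(s0,b) = {s0, s1, s2}.
Union: {s0, s1, s2}.
After b: {s0, s1, s2}.
δ(s0,b) = {s0, s1, s2}; δ(s1,b) = ∅; δ(s2,b) = {s0, s2}.
Union: {s0, s1, s2}.
After b: {s0, s1, s2}.
δ(s0,b) = {s0, s1, s2}; δ(s1,b) = ∅; δ(s2,b) = {s0, s2}.
Union: {s0, s1, s2}.
After b: {s0, s1, s2}.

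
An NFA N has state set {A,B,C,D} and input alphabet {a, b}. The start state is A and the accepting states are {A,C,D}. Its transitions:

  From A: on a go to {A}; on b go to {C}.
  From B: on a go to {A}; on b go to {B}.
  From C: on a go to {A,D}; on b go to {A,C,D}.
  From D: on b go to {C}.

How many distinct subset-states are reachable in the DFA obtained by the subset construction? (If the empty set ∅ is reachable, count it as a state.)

Start state of the DFA: {A}.
{A} --a--> {A}  [seen]
{A} --b--> {C}  [new]
{C} --a--> {A,D}  [new]
{C} --b--> {A,C,D}  [new]
{A,D} --a--> {A}  [seen]
{A,D} --b--> {C}  [seen]
{A,C,D} --a--> {A,D}  [seen]
{A,C,D} --b--> {A,C,D}  [seen]
Reachable DFA states: {A}, {C}, {A,D}, {A,C,D}.

4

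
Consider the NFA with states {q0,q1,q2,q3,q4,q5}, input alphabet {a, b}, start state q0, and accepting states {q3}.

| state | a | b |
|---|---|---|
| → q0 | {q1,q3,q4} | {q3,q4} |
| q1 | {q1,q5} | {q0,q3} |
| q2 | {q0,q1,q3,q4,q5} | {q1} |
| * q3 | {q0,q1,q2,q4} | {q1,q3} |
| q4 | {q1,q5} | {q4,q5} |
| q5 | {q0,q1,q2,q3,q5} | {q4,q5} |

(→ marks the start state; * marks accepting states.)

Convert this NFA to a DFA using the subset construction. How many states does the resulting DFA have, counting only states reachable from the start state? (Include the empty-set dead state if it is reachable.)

Start state of the DFA: {q0}.
{q0} --a--> {q1,q3,q4}  [new]
{q0} --b--> {q3,q4}  [new]
{q1,q3,q4} --a--> {q0,q1,q2,q4,q5}  [new]
{q1,q3,q4} --b--> {q0,q1,q3,q4,q5}  [new]
{q3,q4} --a--> {q0,q1,q2,q4,q5}  [seen]
{q3,q4} --b--> {q1,q3,q4,q5}  [new]
{q0,q1,q2,q4,q5} --a--> {q0,q1,q2,q3,q4,q5}  [new]
{q0,q1,q2,q4,q5} --b--> {q0,q1,q3,q4,q5}  [seen]
{q0,q1,q3,q4,q5} --a--> {q0,q1,q2,q3,q4,q5}  [seen]
{q0,q1,q3,q4,q5} --b--> {q0,q1,q3,q4,q5}  [seen]
{q1,q3,q4,q5} --a--> {q0,q1,q2,q3,q4,q5}  [seen]
{q1,q3,q4,q5} --b--> {q0,q1,q3,q4,q5}  [seen]
{q0,q1,q2,q3,q4,q5} --a--> {q0,q1,q2,q3,q4,q5}  [seen]
{q0,q1,q2,q3,q4,q5} --b--> {q0,q1,q3,q4,q5}  [seen]
Reachable DFA states: {q0}, {q1,q3,q4}, {q3,q4}, {q0,q1,q2,q4,q5}, {q0,q1,q3,q4,q5}, {q1,q3,q4,q5}, {q0,q1,q2,q3,q4,q5}.

7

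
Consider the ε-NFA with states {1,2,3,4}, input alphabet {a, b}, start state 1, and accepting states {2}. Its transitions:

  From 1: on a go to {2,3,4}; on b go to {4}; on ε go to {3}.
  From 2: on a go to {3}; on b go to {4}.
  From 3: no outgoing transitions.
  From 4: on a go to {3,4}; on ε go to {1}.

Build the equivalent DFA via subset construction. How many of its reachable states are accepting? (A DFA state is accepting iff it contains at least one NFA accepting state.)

Start state of the DFA: {1,3} (ε-closure of the NFA start).
{1,3} --a--> {1,2,3,4}  [new]
{1,3} --b--> {1,3,4}  [new]
{1,2,3,4} --a--> {1,2,3,4}  [seen]
{1,2,3,4} --b--> {1,3,4}  [seen]
{1,3,4} --a--> {1,2,3,4}  [seen]
{1,3,4} --b--> {1,3,4}  [seen]
Reachable DFA states: {1,3}, {1,2,3,4}, {1,3,4}.
Accepting DFA states (contain an NFA accepting state): {1,2,3,4}.

1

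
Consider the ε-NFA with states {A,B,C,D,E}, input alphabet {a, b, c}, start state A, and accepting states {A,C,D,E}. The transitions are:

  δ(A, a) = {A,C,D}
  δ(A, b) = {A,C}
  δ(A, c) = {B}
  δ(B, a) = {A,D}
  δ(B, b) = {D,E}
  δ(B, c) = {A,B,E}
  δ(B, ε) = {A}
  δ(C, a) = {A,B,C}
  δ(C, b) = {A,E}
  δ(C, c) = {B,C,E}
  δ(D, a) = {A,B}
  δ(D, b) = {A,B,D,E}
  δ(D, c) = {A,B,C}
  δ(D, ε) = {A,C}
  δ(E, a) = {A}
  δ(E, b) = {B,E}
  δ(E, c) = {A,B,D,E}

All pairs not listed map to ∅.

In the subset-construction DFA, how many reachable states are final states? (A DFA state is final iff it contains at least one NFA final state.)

10

Start state of the DFA: {A} (ε-closure of the NFA start).
{A} --a--> {A,C,D}  [new]
{A} --b--> {A,C}  [new]
{A} --c--> {A,B}  [new]
{A,C,D} --a--> {A,B,C,D}  [new]
{A,C,D} --b--> {A,B,C,D,E}  [new]
{A,C,D} --c--> {A,B,C,E}  [new]
{A,C} --a--> {A,B,C,D}  [seen]
{A,C} --b--> {A,C,E}  [new]
{A,C} --c--> {A,B,C,E}  [seen]
{A,B} --a--> {A,C,D}  [seen]
{A,B} --b--> {A,C,D,E}  [new]
{A,B} --c--> {A,B,E}  [new]
{A,B,C,D} --a--> {A,B,C,D}  [seen]
{A,B,C,D} --b--> {A,B,C,D,E}  [seen]
{A,B,C,D} --c--> {A,B,C,E}  [seen]
{A,B,C,D,E} --a--> {A,B,C,D}  [seen]
{A,B,C,D,E} --b--> {A,B,C,D,E}  [seen]
{A,B,C,D,E} --c--> {A,B,C,D,E}  [seen]
{A,B,C,E} --a--> {A,B,C,D}  [seen]
{A,B,C,E} --b--> {A,B,C,D,E}  [seen]
{A,B,C,E} --c--> {A,B,C,D,E}  [seen]
{A,C,E} --a--> {A,B,C,D}  [seen]
{A,C,E} --b--> {A,B,C,E}  [seen]
{A,C,E} --c--> {A,B,C,D,E}  [seen]
{A,C,D,E} --a--> {A,B,C,D}  [seen]
{A,C,D,E} --b--> {A,B,C,D,E}  [seen]
{A,C,D,E} --c--> {A,B,C,D,E}  [seen]
{A,B,E} --a--> {A,C,D}  [seen]
{A,B,E} --b--> {A,B,C,D,E}  [seen]
{A,B,E} --c--> {A,B,C,D,E}  [seen]
Reachable DFA states: {A}, {A,C,D}, {A,C}, {A,B}, {A,B,C,D}, {A,B,C,D,E}, {A,B,C,E}, {A,C,E}, {A,C,D,E}, {A,B,E}.
Accepting DFA states (contain an NFA accepting state): {A}, {A,C,D}, {A,C}, {A,B}, {A,B,C,D}, {A,B,C,D,E}, {A,B,C,E}, {A,C,E}, {A,C,D,E}, {A,B,E}.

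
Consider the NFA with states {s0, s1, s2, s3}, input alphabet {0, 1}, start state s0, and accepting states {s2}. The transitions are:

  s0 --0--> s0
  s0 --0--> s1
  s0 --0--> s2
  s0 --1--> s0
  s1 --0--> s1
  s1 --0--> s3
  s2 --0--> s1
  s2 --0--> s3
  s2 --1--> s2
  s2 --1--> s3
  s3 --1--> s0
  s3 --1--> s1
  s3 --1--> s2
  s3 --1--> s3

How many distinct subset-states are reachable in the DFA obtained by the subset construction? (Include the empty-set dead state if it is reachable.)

4

Start state of the DFA: {s0}.
{s0} --0--> {s0, s1, s2}  [new]
{s0} --1--> {s0}  [seen]
{s0, s1, s2} --0--> {s0, s1, s2, s3}  [new]
{s0, s1, s2} --1--> {s0, s2, s3}  [new]
{s0, s1, s2, s3} --0--> {s0, s1, s2, s3}  [seen]
{s0, s1, s2, s3} --1--> {s0, s1, s2, s3}  [seen]
{s0, s2, s3} --0--> {s0, s1, s2, s3}  [seen]
{s0, s2, s3} --1--> {s0, s1, s2, s3}  [seen]
Reachable DFA states: {s0}, {s0, s1, s2}, {s0, s1, s2, s3}, {s0, s2, s3}.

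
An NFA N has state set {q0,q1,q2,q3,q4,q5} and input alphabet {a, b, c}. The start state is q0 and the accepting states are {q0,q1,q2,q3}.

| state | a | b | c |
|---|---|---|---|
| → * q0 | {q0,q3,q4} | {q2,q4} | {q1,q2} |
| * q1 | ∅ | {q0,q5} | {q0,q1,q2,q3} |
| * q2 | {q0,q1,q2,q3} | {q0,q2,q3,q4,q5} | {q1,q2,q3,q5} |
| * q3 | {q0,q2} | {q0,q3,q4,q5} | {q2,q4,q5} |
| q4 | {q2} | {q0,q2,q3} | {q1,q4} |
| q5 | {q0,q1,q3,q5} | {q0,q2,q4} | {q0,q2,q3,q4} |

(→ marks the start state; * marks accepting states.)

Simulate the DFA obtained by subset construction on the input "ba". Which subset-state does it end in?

{q0,q1,q2,q3}

Start: {q0}.
δ(q0,b) = {q2,q4}.
Union: {q2,q4}.
After b: {q2,q4}.
δ(q2,a) = {q0,q1,q2,q3}; δ(q4,a) = {q2}.
Union: {q0,q1,q2,q3}.
After a: {q0,q1,q2,q3}.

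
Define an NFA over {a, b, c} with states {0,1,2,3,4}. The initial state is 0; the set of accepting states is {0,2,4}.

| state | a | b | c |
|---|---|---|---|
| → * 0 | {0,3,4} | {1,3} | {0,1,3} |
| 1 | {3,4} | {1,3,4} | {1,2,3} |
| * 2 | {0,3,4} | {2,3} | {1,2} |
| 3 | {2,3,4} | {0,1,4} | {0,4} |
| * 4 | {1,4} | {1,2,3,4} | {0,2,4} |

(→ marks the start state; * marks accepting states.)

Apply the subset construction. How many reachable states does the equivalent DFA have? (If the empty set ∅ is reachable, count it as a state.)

10

Start state of the DFA: {0}.
{0} --a--> {0,3,4}  [new]
{0} --b--> {1,3}  [new]
{0} --c--> {0,1,3}  [new]
{0,3,4} --a--> {0,1,2,3,4}  [new]
{0,3,4} --b--> {0,1,2,3,4}  [seen]
{0,3,4} --c--> {0,1,2,3,4}  [seen]
{1,3} --a--> {2,3,4}  [new]
{1,3} --b--> {0,1,3,4}  [new]
{1,3} --c--> {0,1,2,3,4}  [seen]
{0,1,3} --a--> {0,2,3,4}  [new]
{0,1,3} --b--> {0,1,3,4}  [seen]
{0,1,3} --c--> {0,1,2,3,4}  [seen]
{0,1,2,3,4} --a--> {0,1,2,3,4}  [seen]
{0,1,2,3,4} --b--> {0,1,2,3,4}  [seen]
{0,1,2,3,4} --c--> {0,1,2,3,4}  [seen]
{2,3,4} --a--> {0,1,2,3,4}  [seen]
{2,3,4} --b--> {0,1,2,3,4}  [seen]
{2,3,4} --c--> {0,1,2,4}  [new]
{0,1,3,4} --a--> {0,1,2,3,4}  [seen]
{0,1,3,4} --b--> {0,1,2,3,4}  [seen]
{0,1,3,4} --c--> {0,1,2,3,4}  [seen]
{0,2,3,4} --a--> {0,1,2,3,4}  [seen]
{0,2,3,4} --b--> {0,1,2,3,4}  [seen]
{0,2,3,4} --c--> {0,1,2,3,4}  [seen]
{0,1,2,4} --a--> {0,1,3,4}  [seen]
{0,1,2,4} --b--> {1,2,3,4}  [new]
{0,1,2,4} --c--> {0,1,2,3,4}  [seen]
{1,2,3,4} --a--> {0,1,2,3,4}  [seen]
{1,2,3,4} --b--> {0,1,2,3,4}  [seen]
{1,2,3,4} --c--> {0,1,2,3,4}  [seen]
Reachable DFA states: {0}, {0,3,4}, {1,3}, {0,1,3}, {0,1,2,3,4}, {2,3,4}, {0,1,3,4}, {0,2,3,4}, {0,1,2,4}, {1,2,3,4}.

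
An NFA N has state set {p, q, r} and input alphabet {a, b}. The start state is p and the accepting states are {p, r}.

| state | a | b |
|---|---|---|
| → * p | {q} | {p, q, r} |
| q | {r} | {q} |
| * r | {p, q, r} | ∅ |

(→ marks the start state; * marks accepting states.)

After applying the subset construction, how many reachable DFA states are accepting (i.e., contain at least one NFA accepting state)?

Start state of the DFA: {p}.
{p} --a--> {q}  [new]
{p} --b--> {p, q, r}  [new]
{q} --a--> {r}  [new]
{q} --b--> {q}  [seen]
{p, q, r} --a--> {p, q, r}  [seen]
{p, q, r} --b--> {p, q, r}  [seen]
{r} --a--> {p, q, r}  [seen]
{r} --b--> ∅  [new]
∅ --a--> ∅  [seen]
∅ --b--> ∅  [seen]
Reachable DFA states: {p}, {q}, {p, q, r}, {r}, ∅.
Accepting DFA states (contain an NFA accepting state): {p}, {p, q, r}, {r}.

3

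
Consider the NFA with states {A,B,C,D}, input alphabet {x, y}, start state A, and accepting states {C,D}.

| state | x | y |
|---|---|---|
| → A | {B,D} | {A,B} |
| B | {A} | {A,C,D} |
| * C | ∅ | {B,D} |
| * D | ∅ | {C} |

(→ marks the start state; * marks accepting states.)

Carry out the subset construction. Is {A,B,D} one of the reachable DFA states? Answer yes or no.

Start state of the DFA: {A}.
{A} --x--> {B,D}  [new]
{A} --y--> {A,B}  [new]
{B,D} --x--> {A}  [seen]
{B,D} --y--> {A,C,D}  [new]
{A,B} --x--> {A,B,D}  [new]
{A,B} --y--> {A,B,C,D}  [new]
{A,C,D} --x--> {B,D}  [seen]
{A,C,D} --y--> {A,B,C,D}  [seen]
{A,B,D} --x--> {A,B,D}  [seen]
{A,B,D} --y--> {A,B,C,D}  [seen]
{A,B,C,D} --x--> {A,B,D}  [seen]
{A,B,C,D} --y--> {A,B,C,D}  [seen]
Reachable DFA states: {A}, {B,D}, {A,B}, {A,C,D}, {A,B,D}, {A,B,C,D}.
{A,B,D} is among them.

yes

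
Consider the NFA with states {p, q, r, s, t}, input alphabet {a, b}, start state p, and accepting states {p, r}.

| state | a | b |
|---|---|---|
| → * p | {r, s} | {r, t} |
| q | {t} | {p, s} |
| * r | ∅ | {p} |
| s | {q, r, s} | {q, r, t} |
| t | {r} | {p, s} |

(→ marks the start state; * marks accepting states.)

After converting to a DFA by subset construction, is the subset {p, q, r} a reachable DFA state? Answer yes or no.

no

Start state of the DFA: {p}.
{p} --a--> {r, s}  [new]
{p} --b--> {r, t}  [new]
{r, s} --a--> {q, r, s}  [new]
{r, s} --b--> {p, q, r, t}  [new]
{r, t} --a--> {r}  [new]
{r, t} --b--> {p, s}  [new]
{q, r, s} --a--> {q, r, s, t}  [new]
{q, r, s} --b--> {p, q, r, s, t}  [new]
{p, q, r, t} --a--> {r, s, t}  [new]
{p, q, r, t} --b--> {p, r, s, t}  [new]
{r} --a--> ∅  [new]
{r} --b--> {p}  [seen]
{p, s} --a--> {q, r, s}  [seen]
{p, s} --b--> {q, r, t}  [new]
{q, r, s, t} --a--> {q, r, s, t}  [seen]
{q, r, s, t} --b--> {p, q, r, s, t}  [seen]
{p, q, r, s, t} --a--> {q, r, s, t}  [seen]
{p, q, r, s, t} --b--> {p, q, r, s, t}  [seen]
{r, s, t} --a--> {q, r, s}  [seen]
{r, s, t} --b--> {p, q, r, s, t}  [seen]
{p, r, s, t} --a--> {q, r, s}  [seen]
{p, r, s, t} --b--> {p, q, r, s, t}  [seen]
∅ --a--> ∅  [seen]
∅ --b--> ∅  [seen]
{q, r, t} --a--> {r, t}  [seen]
{q, r, t} --b--> {p, s}  [seen]
Reachable DFA states: {p}, {r, s}, {r, t}, {q, r, s}, {p, q, r, t}, {r}, {p, s}, {q, r, s, t}, {p, q, r, s, t}, {r, s, t}, {p, r, s, t}, ∅, {q, r, t}.
{p, q, r} is not among them.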